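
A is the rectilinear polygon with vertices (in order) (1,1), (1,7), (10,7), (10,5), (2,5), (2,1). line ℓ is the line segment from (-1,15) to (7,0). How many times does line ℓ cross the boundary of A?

2

The segment meets the boundary at (4.333,5), (3.267,7).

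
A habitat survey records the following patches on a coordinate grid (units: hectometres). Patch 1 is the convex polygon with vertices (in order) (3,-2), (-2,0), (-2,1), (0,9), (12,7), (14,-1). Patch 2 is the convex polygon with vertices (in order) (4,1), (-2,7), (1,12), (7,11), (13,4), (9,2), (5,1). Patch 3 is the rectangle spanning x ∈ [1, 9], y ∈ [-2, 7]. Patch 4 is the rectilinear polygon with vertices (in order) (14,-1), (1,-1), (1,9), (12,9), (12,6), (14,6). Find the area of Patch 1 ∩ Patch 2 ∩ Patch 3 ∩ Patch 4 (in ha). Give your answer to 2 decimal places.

The intersection is the polygon with vertices (4,1), (1,4), (1,7), (9,7), (9,2), (5,1).
By the shoelace formula its area is 41.50.

41.50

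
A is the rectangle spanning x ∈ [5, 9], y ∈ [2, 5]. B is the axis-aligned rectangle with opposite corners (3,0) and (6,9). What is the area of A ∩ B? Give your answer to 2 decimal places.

3.00

|A∩B|: x∈[5,6], y∈[2,5] → 1·3 = 3.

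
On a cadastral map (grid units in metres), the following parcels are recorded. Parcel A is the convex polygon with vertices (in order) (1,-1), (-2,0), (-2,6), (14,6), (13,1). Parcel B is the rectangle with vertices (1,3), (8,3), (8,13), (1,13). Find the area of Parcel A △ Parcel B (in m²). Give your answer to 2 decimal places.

122.00

|Parcel A| = 94, |Parcel B| = 70, |Parcel A∩Parcel B| = 21.
|Parcel A △ Parcel B| = |Parcel A| + |Parcel B| − 2·|Parcel A∩Parcel B| = 94 + 70 − 42 = 122.00.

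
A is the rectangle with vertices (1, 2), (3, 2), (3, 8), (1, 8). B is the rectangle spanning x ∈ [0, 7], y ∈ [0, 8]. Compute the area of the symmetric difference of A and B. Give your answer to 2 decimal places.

44.00

|A∩B|: x∈[1,3], y∈[2,8] → 2·6 = 12.
|A △ B| = |A| + |B| − 2·|A∩B| = 12 + 56 − 24 = 44.00.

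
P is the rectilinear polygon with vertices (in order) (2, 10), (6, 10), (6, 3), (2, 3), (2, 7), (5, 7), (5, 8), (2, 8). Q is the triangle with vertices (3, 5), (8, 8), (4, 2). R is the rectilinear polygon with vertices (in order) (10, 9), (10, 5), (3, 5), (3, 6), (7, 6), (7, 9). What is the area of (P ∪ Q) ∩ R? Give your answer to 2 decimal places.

3.78

|P ∪ Q| = 27.3.
|(P ∪ Q) ∩ R| = 3.78.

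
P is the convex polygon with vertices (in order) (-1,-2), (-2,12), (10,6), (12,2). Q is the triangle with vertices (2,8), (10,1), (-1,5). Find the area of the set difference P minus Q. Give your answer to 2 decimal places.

88.55

|P| = 111, |P∩Q| = 22.4524.
|P ∖ Q| = |P| − |P∩Q| = 111 − 22.4524 = 88.55.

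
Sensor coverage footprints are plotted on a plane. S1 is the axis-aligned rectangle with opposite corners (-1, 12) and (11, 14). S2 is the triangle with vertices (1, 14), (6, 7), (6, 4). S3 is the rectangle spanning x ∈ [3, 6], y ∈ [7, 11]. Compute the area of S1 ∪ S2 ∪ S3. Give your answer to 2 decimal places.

By inclusion–exclusion:
Individual areas: |S1| = 24, |S2| = 7.5, |S3| = 12.
|S1∩S2| = 0.4286.
|S1∩S3| = 0 (no overlap).
|S2∩S3| = 4.0357.
|S1∩S2∩S3| = 0.
|S1 ∪ S2 ∪ S3| = 43.5 − 4.4643 + 0 = 39.04.

39.04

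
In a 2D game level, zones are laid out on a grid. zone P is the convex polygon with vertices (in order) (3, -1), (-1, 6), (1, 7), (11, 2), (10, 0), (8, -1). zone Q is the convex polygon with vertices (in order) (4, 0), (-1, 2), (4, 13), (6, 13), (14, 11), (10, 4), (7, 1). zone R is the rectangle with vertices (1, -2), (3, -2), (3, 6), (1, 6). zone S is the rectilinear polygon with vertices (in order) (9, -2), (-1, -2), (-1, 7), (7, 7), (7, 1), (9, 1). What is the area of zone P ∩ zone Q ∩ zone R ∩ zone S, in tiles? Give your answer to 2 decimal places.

9.77

The intersection is the polygon with vertices (1,2.5), (1,6), (3,6), (3,0.4), (1.963,0.815).
By the shoelace formula its area is 9.77.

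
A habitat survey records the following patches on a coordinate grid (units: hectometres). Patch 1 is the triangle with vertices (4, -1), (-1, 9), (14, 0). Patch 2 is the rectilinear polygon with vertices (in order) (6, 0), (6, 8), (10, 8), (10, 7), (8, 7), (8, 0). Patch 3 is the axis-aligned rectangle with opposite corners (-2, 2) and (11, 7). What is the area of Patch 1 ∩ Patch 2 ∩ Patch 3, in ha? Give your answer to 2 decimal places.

4.40

The intersection is the polygon with vertices (8,2), (6,2), (6,4.8), (8,3.6).
By the shoelace formula its area is 4.40.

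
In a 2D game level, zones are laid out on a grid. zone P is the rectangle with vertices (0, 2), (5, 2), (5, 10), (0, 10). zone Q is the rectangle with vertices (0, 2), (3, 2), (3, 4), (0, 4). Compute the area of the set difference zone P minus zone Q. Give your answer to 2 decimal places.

34.00

|zone P∩zone Q|: x∈[0,3], y∈[2,4] → 3·2 = 6.
|zone P| = 40.
|zone P ∖ zone Q| = |zone P| − |zone P∩zone Q| = 40 − 6 = 34.00.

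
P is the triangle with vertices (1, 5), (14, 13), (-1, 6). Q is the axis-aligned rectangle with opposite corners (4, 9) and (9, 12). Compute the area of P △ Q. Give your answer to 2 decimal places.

24.93

|P| = 14.5, |Q| = 15, |P∩Q| = 2.2839.
|P △ Q| = |P| + |Q| − 2·|P∩Q| = 14.5 + 15 − 4.5678 = 24.93.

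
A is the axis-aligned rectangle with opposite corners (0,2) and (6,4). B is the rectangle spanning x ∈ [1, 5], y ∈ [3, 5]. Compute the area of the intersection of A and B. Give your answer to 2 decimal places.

|A∩B|: x∈[1,5], y∈[3,4] → 4·1 = 4.

4.00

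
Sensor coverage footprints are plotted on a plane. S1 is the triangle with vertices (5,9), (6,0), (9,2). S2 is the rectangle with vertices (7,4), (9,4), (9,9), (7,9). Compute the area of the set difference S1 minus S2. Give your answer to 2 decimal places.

|S1| = 14.5, |S1∩S2| = 0.6429.
|S1 ∖ S2| = |S1| − |S1∩S2| = 14.5 − 0.6429 = 13.86.

13.86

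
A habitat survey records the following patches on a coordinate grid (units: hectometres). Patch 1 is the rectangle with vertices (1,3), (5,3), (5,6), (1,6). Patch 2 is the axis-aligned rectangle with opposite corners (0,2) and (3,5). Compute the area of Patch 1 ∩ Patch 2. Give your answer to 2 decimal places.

4.00

|Patch 1∩Patch 2|: x∈[1,3], y∈[3,5] → 2·2 = 4.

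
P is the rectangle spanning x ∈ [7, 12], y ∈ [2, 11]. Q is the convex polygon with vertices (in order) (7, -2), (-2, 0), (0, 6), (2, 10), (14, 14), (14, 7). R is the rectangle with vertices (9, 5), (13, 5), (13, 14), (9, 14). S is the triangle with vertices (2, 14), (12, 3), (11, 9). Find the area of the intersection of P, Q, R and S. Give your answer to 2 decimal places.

The intersection is the polygon with vertices (10.182,5), (9,6.3), (9,10.111), (11,9), (11.667,5).
By the shoelace formula its area is 9.68.

9.68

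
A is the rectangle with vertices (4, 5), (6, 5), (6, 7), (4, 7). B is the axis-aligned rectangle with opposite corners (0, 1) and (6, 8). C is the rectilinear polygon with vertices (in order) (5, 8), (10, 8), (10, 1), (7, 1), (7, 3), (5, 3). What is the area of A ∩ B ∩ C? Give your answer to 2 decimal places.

The intersection is the polygon with vertices (5,5), (5,7), (6,7), (6,5).
By the shoelace formula its area is 2.00.

2.00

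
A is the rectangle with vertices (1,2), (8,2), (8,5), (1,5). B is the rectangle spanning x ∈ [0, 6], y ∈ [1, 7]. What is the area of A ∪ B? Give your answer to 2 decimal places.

42.00

By inclusion–exclusion:
Individual areas: |A| = 21, |B| = 36.
|A∩B|: x∈[1,6], y∈[2,5] → 5·3 = 15.
|A ∪ B| = 57 − 15 = 42.00.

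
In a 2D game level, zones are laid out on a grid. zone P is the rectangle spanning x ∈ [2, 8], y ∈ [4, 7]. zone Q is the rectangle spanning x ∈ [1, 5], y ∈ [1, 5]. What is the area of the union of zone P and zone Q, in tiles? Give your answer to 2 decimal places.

By inclusion–exclusion:
Individual areas: |zone P| = 18, |zone Q| = 16.
|zone P∩zone Q|: x∈[2,5], y∈[4,5] → 3·1 = 3.
|zone P ∪ zone Q| = 34 − 3 = 31.00.

31.00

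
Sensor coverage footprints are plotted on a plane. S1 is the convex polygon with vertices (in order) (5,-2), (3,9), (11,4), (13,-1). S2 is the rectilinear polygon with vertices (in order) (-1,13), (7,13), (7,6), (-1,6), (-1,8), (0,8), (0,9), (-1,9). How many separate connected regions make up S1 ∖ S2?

1

S1 ∖ S2 is a single connected region.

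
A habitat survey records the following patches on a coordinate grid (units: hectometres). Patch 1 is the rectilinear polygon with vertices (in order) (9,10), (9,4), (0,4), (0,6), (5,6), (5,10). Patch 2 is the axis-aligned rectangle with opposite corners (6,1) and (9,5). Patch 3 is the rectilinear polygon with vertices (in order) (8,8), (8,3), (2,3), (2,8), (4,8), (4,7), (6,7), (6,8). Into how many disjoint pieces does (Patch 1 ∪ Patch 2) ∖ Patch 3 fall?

(Patch 1 ∪ Patch 2) ∖ Patch 3 splits into 2 disjoint pieces (area 20, area 4).

2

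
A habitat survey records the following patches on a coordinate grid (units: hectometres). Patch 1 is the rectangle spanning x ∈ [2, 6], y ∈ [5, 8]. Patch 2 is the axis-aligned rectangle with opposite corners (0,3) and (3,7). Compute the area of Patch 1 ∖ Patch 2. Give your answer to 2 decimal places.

10.00

|Patch 1∩Patch 2|: x∈[2,3], y∈[5,7] → 1·2 = 2.
|Patch 1| = 12.
|Patch 1 ∖ Patch 2| = |Patch 1| − |Patch 1∩Patch 2| = 12 − 2 = 10.00.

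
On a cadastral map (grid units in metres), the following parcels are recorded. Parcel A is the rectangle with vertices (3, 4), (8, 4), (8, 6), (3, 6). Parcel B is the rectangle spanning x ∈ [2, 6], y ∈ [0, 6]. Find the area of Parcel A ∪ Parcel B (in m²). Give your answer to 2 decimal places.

By inclusion–exclusion:
Individual areas: |Parcel A| = 10, |Parcel B| = 24.
|Parcel A∩Parcel B|: x∈[3,6], y∈[4,6] → 3·2 = 6.
|Parcel A ∪ Parcel B| = 34 − 6 = 28.00.

28.00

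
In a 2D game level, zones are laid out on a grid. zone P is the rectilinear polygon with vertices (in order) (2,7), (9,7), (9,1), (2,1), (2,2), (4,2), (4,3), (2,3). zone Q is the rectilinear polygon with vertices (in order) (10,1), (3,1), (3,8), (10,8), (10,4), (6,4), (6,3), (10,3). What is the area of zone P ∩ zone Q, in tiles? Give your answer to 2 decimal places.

32.00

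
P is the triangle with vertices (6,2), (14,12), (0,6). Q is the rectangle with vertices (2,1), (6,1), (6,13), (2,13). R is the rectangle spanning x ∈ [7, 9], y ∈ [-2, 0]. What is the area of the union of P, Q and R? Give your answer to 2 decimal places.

By inclusion–exclusion:
Individual areas: |P| = 46, |Q| = 48, |R| = 4.
|P∩Q| = 17.5238.
|P∩R| = 0.
|Q∩R| = 0 (no overlap).
|P∩Q∩R| = 0.
|P ∪ Q ∪ R| = 98 − 17.5238 + 0 = 80.48.

80.48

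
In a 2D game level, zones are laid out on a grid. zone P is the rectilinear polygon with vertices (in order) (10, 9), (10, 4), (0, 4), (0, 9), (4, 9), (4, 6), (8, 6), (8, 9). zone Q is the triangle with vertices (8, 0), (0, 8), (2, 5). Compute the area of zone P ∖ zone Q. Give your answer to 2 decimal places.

|zone P| = 38, |zone P∩zone Q| = 2.4.
|zone P ∖ zone Q| = |zone P| − |zone P∩zone Q| = 38 − 2.4 = 35.60.

35.60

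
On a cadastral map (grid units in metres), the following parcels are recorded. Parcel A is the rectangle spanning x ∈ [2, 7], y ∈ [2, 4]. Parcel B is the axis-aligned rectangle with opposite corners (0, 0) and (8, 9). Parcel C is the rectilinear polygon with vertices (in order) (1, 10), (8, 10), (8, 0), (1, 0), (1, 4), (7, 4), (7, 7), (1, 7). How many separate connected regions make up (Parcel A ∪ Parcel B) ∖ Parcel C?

(Parcel A ∪ Parcel B) ∖ Parcel C is a single connected region.

1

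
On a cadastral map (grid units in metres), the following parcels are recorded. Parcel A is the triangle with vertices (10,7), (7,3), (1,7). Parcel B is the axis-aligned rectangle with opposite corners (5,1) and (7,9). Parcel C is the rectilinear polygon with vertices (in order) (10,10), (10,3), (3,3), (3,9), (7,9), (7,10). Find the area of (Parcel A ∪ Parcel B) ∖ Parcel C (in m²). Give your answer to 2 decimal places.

5.33

|Parcel A ∪ Parcel B| = 27.3333.
|(Parcel A ∪ Parcel B) ∩ Parcel C| = 22.
|(Parcel A ∪ Parcel B) ∖ Parcel C| = 27.3333 − 22 = 5.33.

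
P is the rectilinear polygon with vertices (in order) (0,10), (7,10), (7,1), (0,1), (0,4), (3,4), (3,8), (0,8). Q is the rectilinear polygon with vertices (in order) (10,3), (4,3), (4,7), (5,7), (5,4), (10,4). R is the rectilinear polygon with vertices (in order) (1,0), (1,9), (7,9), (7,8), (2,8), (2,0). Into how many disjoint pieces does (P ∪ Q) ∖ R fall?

3

(P ∪ Q) ∖ R splits into 3 disjoint pieces (area 8, area 34, area 3).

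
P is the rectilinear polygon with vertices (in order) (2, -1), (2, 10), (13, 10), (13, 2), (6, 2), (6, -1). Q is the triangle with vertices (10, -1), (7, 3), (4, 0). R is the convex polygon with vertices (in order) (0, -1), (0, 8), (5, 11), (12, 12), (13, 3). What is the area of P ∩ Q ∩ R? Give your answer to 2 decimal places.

1.84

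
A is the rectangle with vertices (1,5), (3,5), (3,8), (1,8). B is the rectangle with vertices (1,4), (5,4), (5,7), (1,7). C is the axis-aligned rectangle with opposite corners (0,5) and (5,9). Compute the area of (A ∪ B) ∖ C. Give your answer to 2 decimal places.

4.00

|A ∪ B| = 14.
|(A ∪ B) ∩ C| = 10.
|(A ∪ B) ∖ C| = 14 − 10 = 4.00.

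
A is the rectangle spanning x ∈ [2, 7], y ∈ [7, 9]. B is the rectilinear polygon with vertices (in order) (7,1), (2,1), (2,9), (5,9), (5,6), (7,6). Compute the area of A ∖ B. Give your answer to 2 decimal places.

4.00

|A| = 10, |A∩B| = 6.
|A ∖ B| = |A| − |A∩B| = 10 − 6 = 4.00.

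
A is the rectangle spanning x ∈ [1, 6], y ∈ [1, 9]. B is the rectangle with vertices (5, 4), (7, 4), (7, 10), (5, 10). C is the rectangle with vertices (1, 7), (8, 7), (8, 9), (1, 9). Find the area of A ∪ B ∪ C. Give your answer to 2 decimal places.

49.00

By inclusion–exclusion:
Individual areas: |A| = 40, |B| = 12, |C| = 14.
|A∩B|: x∈[5,6], y∈[4,9] → 1·5 = 5.
|A∩C|: x∈[1,6], y∈[7,9] → 5·2 = 10.
|B∩C|: x∈[5,7], y∈[7,9] → 2·2 = 4.
|A∩B∩C| = 2.
|A ∪ B ∪ C| = 66 − 19 + 2 = 49.00.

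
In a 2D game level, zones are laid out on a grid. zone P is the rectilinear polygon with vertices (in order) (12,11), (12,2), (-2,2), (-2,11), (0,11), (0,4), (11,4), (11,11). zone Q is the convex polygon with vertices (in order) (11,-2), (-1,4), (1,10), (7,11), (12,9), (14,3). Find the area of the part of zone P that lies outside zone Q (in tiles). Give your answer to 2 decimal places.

|zone P| = 49, |zone P∩zone Q| = 28.7.
|zone P ∖ zone Q| = |zone P| − |zone P∩zone Q| = 49 − 28.7 = 20.30.

20.30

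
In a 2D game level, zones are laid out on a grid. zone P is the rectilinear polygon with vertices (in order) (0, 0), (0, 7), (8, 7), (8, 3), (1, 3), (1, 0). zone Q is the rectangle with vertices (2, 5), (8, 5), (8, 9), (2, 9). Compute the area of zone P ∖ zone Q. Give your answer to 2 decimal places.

23.00

|zone P| = 35, |zone P∩zone Q| = 12.
|zone P ∖ zone Q| = |zone P| − |zone P∩zone Q| = 35 − 12 = 23.00.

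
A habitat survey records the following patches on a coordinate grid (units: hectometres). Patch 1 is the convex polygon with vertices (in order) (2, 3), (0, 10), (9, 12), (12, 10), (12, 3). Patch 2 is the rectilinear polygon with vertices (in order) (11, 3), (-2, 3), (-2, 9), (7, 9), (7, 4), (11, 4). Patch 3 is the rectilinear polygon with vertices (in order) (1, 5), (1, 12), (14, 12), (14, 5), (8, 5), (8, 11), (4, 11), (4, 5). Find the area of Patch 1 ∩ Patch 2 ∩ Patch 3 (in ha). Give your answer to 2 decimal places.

The intersection is the polygon with vertices (4,9), (4,5), (1.429,5), (1,6.5), (1,9).
By the shoelace formula its area is 11.68.

11.68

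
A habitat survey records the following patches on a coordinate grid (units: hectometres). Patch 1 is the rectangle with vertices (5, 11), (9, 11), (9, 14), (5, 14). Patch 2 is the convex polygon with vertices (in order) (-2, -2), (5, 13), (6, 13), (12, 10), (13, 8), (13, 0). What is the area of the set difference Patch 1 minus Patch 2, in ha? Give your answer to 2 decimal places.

|Patch 1| = 12, |Patch 1∩Patch 2| = 5.75.
|Patch 1 ∖ Patch 2| = |Patch 1| − |Patch 1∩Patch 2| = 12 − 5.75 = 6.25.

6.25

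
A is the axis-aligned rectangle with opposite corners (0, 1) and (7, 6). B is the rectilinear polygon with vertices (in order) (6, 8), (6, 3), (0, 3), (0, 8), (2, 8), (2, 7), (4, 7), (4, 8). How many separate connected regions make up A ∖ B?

1

A ∖ B is a single connected region.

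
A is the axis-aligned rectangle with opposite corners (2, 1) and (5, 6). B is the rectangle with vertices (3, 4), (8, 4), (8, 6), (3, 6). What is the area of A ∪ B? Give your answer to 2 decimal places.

By inclusion–exclusion:
Individual areas: |A| = 15, |B| = 10.
|A∩B|: x∈[3,5], y∈[4,6] → 2·2 = 4.
|A ∪ B| = 25 − 4 = 21.00.

21.00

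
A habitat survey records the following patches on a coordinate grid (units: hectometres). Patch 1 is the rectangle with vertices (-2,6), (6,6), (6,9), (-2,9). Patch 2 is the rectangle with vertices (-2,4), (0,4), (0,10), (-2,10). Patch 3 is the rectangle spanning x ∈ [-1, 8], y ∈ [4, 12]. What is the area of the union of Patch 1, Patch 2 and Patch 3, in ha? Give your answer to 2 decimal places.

78.00

By inclusion–exclusion:
Individual areas: |Patch 1| = 24, |Patch 2| = 12, |Patch 3| = 72.
|Patch 1∩Patch 2|: x∈[-2,0], y∈[6,9] → 2·3 = 6.
|Patch 1∩Patch 3|: x∈[-1,6], y∈[6,9] → 7·3 = 21.
|Patch 2∩Patch 3|: x∈[-1,0], y∈[4,10] → 1·6 = 6.
|Patch 1∩Patch 2∩Patch 3| = 3.
|Patch 1 ∪ Patch 2 ∪ Patch 3| = 108 − 33 + 3 = 78.00.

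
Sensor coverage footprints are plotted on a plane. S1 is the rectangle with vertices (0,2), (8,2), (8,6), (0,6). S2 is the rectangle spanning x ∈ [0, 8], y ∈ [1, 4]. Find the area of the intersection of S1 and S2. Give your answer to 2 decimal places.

|S1∩S2|: x∈[0,8], y∈[2,4] → 8·2 = 16.

16.00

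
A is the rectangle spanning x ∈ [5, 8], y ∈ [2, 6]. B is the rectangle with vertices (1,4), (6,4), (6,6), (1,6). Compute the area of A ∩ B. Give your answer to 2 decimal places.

2.00

|A∩B|: x∈[5,6], y∈[4,6] → 1·2 = 2.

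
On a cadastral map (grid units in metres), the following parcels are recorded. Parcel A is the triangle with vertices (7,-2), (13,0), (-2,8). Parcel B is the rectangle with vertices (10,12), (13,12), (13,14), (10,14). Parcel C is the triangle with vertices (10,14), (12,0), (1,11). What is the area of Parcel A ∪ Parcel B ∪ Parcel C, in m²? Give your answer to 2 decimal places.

110.43

By inclusion–exclusion:
Individual areas: |Parcel A| = 39, |Parcel B| = 6, |Parcel C| = 66.
|Parcel A∩Parcel B| = 0.
|Parcel A∩Parcel C| = 0.2828.
|Parcel B∩Parcel C| = 0.2857.
|Parcel A∩Parcel B∩Parcel C| = 0.
|Parcel A ∪ Parcel B ∪ Parcel C| = 111 − 0.5685 + 0 = 110.43.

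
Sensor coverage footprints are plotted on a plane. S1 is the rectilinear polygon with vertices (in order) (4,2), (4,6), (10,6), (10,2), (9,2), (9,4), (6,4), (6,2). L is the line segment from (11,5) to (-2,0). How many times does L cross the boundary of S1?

4

The segment meets the boundary at (4,2.308), (6,3.077), (8.4,4), (10,4.615).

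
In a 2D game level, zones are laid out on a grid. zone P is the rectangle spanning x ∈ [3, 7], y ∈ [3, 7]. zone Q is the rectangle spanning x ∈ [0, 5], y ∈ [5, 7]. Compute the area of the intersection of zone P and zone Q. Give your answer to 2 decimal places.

4.00

|zone P∩zone Q|: x∈[3,5], y∈[5,7] → 2·2 = 4.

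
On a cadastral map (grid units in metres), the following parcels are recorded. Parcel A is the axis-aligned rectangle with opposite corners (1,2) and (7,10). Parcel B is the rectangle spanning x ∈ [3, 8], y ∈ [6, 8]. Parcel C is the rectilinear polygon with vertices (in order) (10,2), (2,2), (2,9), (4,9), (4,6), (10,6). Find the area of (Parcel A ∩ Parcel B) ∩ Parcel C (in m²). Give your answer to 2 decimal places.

|Parcel A ∩ Parcel B| = 8.
|(Parcel A ∩ Parcel B) ∩ Parcel C| = 2.00.

2.00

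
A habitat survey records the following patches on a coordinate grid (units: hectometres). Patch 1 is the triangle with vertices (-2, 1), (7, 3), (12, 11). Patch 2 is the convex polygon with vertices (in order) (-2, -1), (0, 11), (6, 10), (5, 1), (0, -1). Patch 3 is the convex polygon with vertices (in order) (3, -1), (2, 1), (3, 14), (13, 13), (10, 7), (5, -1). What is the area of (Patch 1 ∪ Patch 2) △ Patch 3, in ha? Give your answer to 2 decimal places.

89.89

|Patch 1 ∪ Patch 2| = 87.1059.
|(Patch 1 ∪ Patch 2) ∩ Patch 3| = 48.3585.
|(Patch 1 ∪ Patch 2) △ Patch 3| = 87.1059 + 99.5 − 96.7169 = 89.89.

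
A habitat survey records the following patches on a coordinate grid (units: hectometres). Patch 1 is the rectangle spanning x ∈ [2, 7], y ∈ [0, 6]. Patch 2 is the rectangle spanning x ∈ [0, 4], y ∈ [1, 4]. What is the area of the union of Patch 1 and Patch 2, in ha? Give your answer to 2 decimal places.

36.00

By inclusion–exclusion:
Individual areas: |Patch 1| = 30, |Patch 2| = 12.
|Patch 1∩Patch 2|: x∈[2,4], y∈[1,4] → 2·3 = 6.
|Patch 1 ∪ Patch 2| = 42 − 6 = 36.00.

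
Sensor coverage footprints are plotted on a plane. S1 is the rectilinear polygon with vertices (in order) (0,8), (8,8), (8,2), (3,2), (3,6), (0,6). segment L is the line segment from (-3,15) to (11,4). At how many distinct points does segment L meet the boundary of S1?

The segment meets the boundary at (8,6.357), (5.909,8).

2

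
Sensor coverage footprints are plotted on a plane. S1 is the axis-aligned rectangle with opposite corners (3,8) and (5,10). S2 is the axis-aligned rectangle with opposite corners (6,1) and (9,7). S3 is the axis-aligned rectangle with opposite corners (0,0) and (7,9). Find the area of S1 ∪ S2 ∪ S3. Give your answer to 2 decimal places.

77.00

By inclusion–exclusion:
Individual areas: |S1| = 4, |S2| = 18, |S3| = 63.
|S1∩S2| = 0 (no overlap).
|S1∩S3|: x∈[3,5], y∈[8,9] → 2·1 = 2.
|S2∩S3|: x∈[6,7], y∈[1,7] → 1·6 = 6.
|S1∩S2∩S3| = 0.
|S1 ∪ S2 ∪ S3| = 85 − 8 + 0 = 77.00.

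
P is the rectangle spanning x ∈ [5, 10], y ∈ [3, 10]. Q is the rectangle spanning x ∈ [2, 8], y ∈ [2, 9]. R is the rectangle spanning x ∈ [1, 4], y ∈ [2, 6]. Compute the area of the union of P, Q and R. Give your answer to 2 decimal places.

By inclusion–exclusion:
Individual areas: |P| = 35, |Q| = 42, |R| = 12.
|P∩Q|: x∈[5,8], y∈[3,9] → 3·6 = 18.
|P∩R| = 0 (no overlap).
|Q∩R|: x∈[2,4], y∈[2,6] → 2·4 = 8.
|P∩Q∩R| = 0.
|P ∪ Q ∪ R| = 89 − 26 + 0 = 63.00.

63.00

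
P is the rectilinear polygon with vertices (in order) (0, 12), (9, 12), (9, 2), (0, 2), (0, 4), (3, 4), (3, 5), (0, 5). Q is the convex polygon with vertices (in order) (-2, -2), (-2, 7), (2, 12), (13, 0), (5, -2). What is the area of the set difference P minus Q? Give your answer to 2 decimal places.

29.23

|P| = 87, |P∩Q| = 57.7727.
|P ∖ Q| = |P| − |P∩Q| = 87 − 57.7727 = 29.23.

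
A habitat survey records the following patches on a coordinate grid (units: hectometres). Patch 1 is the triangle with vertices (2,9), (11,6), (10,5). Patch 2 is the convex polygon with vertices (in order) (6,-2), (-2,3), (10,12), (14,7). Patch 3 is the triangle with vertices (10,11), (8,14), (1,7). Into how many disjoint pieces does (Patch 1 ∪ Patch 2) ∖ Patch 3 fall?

2

(Patch 1 ∪ Patch 2) ∖ Patch 3 splits into 2 disjoint pieces (area 102.8652, area 0.0417).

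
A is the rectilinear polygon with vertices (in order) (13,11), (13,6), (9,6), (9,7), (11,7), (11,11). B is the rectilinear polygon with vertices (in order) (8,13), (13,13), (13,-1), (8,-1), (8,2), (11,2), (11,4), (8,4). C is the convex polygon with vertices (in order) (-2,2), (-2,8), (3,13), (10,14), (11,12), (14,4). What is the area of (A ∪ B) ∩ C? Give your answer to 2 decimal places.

37.92

|A ∪ B| = 64.
|(A ∪ B) ∩ C| = 37.92.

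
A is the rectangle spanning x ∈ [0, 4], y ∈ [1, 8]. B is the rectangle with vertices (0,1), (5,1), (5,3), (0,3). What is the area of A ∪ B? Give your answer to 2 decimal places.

30.00

By inclusion–exclusion:
Individual areas: |A| = 28, |B| = 10.
|A∩B|: x∈[0,4], y∈[1,3] → 4·2 = 8.
|A ∪ B| = 38 − 8 = 30.00.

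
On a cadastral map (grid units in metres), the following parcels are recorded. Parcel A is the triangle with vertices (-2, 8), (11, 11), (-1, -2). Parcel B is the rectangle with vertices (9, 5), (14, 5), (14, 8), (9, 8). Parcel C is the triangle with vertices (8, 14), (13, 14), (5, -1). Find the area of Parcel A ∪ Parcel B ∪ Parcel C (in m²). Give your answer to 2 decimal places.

By inclusion–exclusion:
Individual areas: |Parcel A| = 66.5, |Parcel B| = 15, |Parcel C| = 37.5.
|Parcel A∩Parcel B| = 0.
|Parcel A∩Parcel C| = 7.394.
|Parcel B∩Parcel C| = 0.6.
|Parcel A∩Parcel B∩Parcel C| = 0.
|Parcel A ∪ Parcel B ∪ Parcel C| = 119 − 7.994 + 0 = 111.01.

111.01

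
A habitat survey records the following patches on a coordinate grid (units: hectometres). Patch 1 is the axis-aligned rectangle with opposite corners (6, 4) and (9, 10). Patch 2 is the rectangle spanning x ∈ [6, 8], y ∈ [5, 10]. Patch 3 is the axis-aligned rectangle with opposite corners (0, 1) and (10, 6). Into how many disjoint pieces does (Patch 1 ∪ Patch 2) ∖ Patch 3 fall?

1

(Patch 1 ∪ Patch 2) ∖ Patch 3 is a single connected region.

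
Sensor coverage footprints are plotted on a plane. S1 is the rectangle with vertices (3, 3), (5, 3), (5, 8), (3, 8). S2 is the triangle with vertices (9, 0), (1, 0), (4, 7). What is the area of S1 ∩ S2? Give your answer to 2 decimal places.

6.13

The intersection is the polygon with vertices (5,3), (3,3), (3,4.667), (4,7), (5,5.6).
By the shoelace formula its area is 6.13.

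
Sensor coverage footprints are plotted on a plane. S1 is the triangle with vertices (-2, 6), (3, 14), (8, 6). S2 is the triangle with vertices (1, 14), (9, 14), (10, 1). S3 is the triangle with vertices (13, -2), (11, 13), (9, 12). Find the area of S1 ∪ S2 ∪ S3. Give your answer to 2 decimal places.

By inclusion–exclusion:
Individual areas: |S1| = 40, |S2| = 52, |S3| = 16.
|S1∩S2| = 12.3279.
|S1∩S3| = 0.
|S2∩S3| = 0.0624.
|S1∩S2∩S3| = 0.
|S1 ∪ S2 ∪ S3| = 108 − 12.3903 + 0 = 95.61.

95.61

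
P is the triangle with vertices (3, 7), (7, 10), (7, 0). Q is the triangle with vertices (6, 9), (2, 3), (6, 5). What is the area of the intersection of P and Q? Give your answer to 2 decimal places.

5.74

The intersection is the polygon with vertices (3.769,5.654), (6,9), (6,5), (4.556,4.278).
By the shoelace formula its area is 5.74.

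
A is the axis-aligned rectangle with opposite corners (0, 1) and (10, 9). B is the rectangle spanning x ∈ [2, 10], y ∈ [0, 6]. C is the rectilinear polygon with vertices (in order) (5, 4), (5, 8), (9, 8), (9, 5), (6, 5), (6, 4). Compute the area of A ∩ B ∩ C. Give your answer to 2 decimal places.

5.00

The intersection is the polygon with vertices (9,6), (9,5), (6,5), (6,4), (5,4), (5,6).
By the shoelace formula its area is 5.00.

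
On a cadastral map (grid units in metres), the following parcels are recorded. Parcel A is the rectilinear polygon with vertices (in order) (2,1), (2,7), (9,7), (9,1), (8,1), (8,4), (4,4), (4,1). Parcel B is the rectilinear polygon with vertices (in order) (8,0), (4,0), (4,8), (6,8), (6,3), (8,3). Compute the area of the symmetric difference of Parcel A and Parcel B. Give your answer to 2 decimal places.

|Parcel A| = 30, |Parcel B| = 22, |Parcel A∩Parcel B| = 6.
|Parcel A △ Parcel B| = |Parcel A| + |Parcel B| − 2·|Parcel A∩Parcel B| = 30 + 22 − 12 = 40.00.

40.00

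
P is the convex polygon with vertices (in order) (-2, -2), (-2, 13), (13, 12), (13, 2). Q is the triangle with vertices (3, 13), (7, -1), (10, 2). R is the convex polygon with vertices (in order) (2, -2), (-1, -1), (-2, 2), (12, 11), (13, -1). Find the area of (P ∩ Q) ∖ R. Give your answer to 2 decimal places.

6.35

|P ∩ Q| = 25.3827.
|(P ∩ Q) ∩ R| = 19.0316.
|(P ∩ Q) ∖ R| = 25.3827 − 19.0316 = 6.35.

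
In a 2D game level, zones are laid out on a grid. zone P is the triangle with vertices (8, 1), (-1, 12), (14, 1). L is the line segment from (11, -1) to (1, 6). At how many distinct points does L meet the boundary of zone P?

2

The segment meets the boundary at (7.809,1.234), (8.143,1).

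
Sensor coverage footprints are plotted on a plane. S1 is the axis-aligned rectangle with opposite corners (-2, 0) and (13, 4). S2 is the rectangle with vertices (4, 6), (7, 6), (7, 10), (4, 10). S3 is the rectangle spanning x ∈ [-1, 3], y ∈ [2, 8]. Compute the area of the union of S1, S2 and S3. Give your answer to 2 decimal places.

88.00

By inclusion–exclusion:
Individual areas: |S1| = 60, |S2| = 12, |S3| = 24.
|S1∩S2| = 0 (no overlap).
|S1∩S3|: x∈[-1,3], y∈[2,4] → 4·2 = 8.
|S2∩S3| = 0 (no overlap).
|S1∩S2∩S3| = 0.
|S1 ∪ S2 ∪ S3| = 96 − 8 + 0 = 88.00.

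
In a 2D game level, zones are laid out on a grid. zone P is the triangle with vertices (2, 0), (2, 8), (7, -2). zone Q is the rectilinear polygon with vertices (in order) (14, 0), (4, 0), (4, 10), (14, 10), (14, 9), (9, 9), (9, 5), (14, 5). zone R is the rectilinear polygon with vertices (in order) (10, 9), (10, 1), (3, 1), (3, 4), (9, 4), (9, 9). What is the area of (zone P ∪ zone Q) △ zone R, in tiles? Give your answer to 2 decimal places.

|zone P ∪ zone Q| = 96.
|(zone P ∪ zone Q) ∩ zone R| = 22.
|(zone P ∪ zone Q) △ zone R| = 96 + 26 − 44 = 78.00.

78.00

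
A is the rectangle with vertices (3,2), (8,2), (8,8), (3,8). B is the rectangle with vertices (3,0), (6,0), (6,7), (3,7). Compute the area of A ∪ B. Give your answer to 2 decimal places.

By inclusion–exclusion:
Individual areas: |A| = 30, |B| = 21.
|A∩B|: x∈[3,6], y∈[2,7] → 3·5 = 15.
|A ∪ B| = 51 − 15 = 36.00.

36.00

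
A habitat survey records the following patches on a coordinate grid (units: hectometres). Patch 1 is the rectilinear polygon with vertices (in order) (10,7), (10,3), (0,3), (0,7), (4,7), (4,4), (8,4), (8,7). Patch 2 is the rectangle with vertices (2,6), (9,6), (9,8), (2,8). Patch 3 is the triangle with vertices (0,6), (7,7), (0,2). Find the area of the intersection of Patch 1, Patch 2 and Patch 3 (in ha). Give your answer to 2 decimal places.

0.86

The intersection is the polygon with vertices (4,6), (2,6), (2,6.286), (4,6.571).
By the shoelace formula its area is 0.86.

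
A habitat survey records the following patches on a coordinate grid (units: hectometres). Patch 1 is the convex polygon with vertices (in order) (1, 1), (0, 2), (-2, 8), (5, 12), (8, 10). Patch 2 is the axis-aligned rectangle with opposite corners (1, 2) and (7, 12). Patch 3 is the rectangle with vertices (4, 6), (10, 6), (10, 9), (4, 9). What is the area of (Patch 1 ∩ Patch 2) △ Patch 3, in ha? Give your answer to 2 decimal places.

42.29

|Patch 1 ∩ Patch 2| = 36.5635.
|(Patch 1 ∩ Patch 2) ∩ Patch 3| = 6.1349.
|(Patch 1 ∩ Patch 2) △ Patch 3| = 36.5635 + 18 − 12.2698 = 42.29.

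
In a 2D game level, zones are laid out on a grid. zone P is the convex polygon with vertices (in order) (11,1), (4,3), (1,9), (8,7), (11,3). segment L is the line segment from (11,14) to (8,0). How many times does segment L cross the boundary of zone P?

The segment meets the boundary at (8.375,1.75), (9.167,5.444).

2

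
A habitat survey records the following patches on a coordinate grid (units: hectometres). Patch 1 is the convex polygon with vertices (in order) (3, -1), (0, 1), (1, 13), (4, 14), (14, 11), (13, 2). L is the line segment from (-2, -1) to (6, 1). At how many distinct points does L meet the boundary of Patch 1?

The segment meets the boundary at (1.636,-0.091).

1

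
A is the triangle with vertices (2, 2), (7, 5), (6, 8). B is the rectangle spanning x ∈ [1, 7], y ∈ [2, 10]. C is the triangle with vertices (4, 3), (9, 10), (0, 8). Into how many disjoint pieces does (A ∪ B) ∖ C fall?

(A ∪ B) ∖ C splits into 2 disjoint pieces (area 17.925, area 6.6667).

2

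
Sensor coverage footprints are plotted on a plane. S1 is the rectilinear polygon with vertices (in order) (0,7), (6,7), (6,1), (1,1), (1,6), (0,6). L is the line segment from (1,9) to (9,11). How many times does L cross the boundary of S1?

The segment lies entirely outside S1 and never meets its boundary.

0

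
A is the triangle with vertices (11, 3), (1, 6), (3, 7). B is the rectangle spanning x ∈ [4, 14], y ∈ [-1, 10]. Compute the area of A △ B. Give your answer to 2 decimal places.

|A| = 8, |B| = 110, |A∩B| = 4.9.
|A △ B| = |A| + |B| − 2·|A∩B| = 8 + 110 − 9.8 = 108.20.

108.20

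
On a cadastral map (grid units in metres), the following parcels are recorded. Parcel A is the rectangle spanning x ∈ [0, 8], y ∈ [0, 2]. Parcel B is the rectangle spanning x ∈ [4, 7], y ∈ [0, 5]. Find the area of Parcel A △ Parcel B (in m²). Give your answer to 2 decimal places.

19.00

|Parcel A∩Parcel B|: x∈[4,7], y∈[0,2] → 3·2 = 6.
|Parcel A △ Parcel B| = |Parcel A| + |Parcel B| − 2·|Parcel A∩Parcel B| = 16 + 15 − 12 = 19.00.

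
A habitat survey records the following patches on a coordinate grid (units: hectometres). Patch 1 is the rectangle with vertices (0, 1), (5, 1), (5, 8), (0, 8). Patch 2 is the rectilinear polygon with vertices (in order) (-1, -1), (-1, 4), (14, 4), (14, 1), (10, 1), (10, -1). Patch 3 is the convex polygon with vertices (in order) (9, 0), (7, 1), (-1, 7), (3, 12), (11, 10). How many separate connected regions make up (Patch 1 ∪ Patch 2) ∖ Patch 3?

1

(Patch 1 ∪ Patch 2) ∖ Patch 3 is a single connected region.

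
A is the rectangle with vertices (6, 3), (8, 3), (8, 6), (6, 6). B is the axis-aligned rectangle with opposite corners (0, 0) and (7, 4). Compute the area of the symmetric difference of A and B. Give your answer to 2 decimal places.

|A∩B|: x∈[6,7], y∈[3,4] → 1·1 = 1.
|A △ B| = |A| + |B| − 2·|A∩B| = 6 + 28 − 2 = 32.00.

32.00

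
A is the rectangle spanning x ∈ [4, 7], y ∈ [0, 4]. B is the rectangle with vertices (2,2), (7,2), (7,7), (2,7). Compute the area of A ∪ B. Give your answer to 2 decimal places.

31.00

By inclusion–exclusion:
Individual areas: |A| = 12, |B| = 25.
|A∩B|: x∈[4,7], y∈[2,4] → 3·2 = 6.
|A ∪ B| = 37 − 6 = 31.00.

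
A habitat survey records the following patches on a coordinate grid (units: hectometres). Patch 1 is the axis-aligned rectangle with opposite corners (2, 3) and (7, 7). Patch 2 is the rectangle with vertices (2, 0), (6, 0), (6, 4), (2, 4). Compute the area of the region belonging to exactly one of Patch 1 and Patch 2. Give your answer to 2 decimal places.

|Patch 1∩Patch 2|: x∈[2,6], y∈[3,4] → 4·1 = 4.
|Patch 1 △ Patch 2| = |Patch 1| + |Patch 2| − 2·|Patch 1∩Patch 2| = 20 + 16 − 8 = 28.00.

28.00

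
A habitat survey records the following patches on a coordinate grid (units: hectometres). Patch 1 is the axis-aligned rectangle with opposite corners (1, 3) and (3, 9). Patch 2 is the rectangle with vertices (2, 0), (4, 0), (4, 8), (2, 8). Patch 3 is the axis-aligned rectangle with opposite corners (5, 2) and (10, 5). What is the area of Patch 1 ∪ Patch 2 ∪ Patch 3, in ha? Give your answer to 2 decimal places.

By inclusion–exclusion:
Individual areas: |Patch 1| = 12, |Patch 2| = 16, |Patch 3| = 15.
|Patch 1∩Patch 2|: x∈[2,3], y∈[3,8] → 1·5 = 5.
|Patch 1∩Patch 3| = 0 (no overlap).
|Patch 2∩Patch 3| = 0 (no overlap).
|Patch 1∩Patch 2∩Patch 3| = 0.
|Patch 1 ∪ Patch 2 ∪ Patch 3| = 43 − 5 + 0 = 38.00.

38.00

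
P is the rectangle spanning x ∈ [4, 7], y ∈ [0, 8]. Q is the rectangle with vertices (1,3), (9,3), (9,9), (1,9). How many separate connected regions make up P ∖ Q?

1

P ∖ Q is a single connected region.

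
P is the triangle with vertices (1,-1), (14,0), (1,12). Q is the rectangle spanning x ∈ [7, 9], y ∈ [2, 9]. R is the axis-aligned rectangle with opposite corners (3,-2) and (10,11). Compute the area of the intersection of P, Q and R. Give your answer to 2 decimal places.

The intersection is the polygon with vertices (9,2), (7,2), (7,6.462), (9,4.615).
By the shoelace formula its area is 7.08.

7.08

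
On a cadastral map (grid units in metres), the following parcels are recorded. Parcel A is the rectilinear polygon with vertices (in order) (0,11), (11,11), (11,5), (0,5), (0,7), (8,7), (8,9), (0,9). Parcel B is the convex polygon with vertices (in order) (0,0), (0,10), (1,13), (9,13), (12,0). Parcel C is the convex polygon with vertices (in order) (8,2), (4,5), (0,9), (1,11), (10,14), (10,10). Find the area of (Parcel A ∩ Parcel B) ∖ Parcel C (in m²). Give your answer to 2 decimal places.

|Parcel A ∩ Parcel B| = 44.7564.
|(Parcel A ∩ Parcel B) ∩ Parcel C| = 33.3535.
|(Parcel A ∩ Parcel B) ∖ Parcel C| = 44.7564 − 33.3535 = 11.40.

11.40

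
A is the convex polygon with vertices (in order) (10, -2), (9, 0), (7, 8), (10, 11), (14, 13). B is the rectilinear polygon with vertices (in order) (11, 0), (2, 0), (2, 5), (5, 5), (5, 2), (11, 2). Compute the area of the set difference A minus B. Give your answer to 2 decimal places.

43.41

|A| = 47.5, |A∩B| = 4.0917.
|A ∖ B| = |A| − |A∩B| = 47.5 − 4.0917 = 43.41.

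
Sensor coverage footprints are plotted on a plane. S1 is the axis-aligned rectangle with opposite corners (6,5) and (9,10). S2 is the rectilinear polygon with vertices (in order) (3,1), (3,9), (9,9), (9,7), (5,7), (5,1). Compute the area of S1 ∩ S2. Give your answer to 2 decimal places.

6.00

The intersection is the polygon with vertices (9,7), (6,7), (6,9), (9,9).
By the shoelace formula its area is 6.00.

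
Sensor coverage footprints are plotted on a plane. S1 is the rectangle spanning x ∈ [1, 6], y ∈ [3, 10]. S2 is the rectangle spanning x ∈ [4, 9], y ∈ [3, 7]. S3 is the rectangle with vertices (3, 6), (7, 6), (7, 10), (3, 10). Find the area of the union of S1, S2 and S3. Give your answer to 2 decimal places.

By inclusion–exclusion:
Individual areas: |S1| = 35, |S2| = 20, |S3| = 16.
|S1∩S2|: x∈[4,6], y∈[3,7] → 2·4 = 8.
|S1∩S3|: x∈[3,6], y∈[6,10] → 3·4 = 12.
|S2∩S3|: x∈[4,7], y∈[6,7] → 3·1 = 3.
|S1∩S2∩S3| = 2.
|S1 ∪ S2 ∪ S3| = 71 − 23 + 2 = 50.00.

50.00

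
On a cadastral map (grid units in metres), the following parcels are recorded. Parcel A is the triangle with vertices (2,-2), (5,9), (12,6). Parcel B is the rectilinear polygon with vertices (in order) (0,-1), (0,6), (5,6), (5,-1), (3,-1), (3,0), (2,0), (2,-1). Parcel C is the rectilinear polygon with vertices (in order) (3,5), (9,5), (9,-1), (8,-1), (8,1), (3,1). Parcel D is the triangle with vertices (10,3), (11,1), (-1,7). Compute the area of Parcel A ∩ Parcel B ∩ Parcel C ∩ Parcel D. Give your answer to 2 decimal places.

The intersection is the polygon with vertices (3.909,5), (4.5,5), (5,4.818), (5,4), (3.8,4.6).
By the shoelace formula its area is 0.77.

0.77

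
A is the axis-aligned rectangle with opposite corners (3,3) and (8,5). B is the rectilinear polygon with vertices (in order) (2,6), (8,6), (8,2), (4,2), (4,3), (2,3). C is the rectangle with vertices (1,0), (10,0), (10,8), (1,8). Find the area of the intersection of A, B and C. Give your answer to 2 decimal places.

10.00

The intersection is the polygon with vertices (4,3), (3,3), (3,5), (8,5), (8,3).
By the shoelace formula its area is 10.00.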